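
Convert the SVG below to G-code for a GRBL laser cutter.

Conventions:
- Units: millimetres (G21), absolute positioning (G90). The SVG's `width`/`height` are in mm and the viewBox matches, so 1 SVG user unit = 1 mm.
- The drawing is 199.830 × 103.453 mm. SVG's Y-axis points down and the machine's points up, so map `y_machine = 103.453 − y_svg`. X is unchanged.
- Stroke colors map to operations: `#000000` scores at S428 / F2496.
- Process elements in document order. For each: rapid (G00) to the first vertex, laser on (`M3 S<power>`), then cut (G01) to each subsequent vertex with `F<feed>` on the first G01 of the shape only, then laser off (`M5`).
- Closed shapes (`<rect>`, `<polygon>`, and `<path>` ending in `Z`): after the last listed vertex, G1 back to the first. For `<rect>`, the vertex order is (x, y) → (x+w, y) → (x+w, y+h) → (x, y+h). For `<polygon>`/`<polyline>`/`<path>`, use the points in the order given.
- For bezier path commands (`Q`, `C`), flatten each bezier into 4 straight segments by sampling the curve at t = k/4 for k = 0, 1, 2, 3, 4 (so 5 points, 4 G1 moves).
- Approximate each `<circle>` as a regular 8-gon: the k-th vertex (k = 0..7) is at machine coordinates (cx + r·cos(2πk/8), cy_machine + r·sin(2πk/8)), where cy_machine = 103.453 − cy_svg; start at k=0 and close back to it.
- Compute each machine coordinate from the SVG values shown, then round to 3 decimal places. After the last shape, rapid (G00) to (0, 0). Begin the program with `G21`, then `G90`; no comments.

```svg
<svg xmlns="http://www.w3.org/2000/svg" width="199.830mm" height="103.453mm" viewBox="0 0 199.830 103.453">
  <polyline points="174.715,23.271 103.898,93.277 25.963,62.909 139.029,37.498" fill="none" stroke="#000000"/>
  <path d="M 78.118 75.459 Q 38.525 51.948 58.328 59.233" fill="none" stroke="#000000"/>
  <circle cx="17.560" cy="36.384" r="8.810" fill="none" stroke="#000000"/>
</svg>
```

G21
G90
G00 X174.715 Y80.182
M3 S428
G01 X103.898 Y10.176 F2496
G01 X25.963 Y40.544
G01 X139.029 Y65.955
M5
G00 X78.118 Y27.994
M3 S428
G01 X62.034 Y37.825 F2496
G01 X53.374 Y43.806
G01 X52.139 Y45.938
G01 X58.328 Y44.220
M5
G00 X26.370 Y67.069
M3 S428
G01 X23.790 Y73.299 F2496
G01 X17.560 Y75.879
G01 X11.330 Y73.299
G01 X8.750 Y67.069
G01 X11.330 Y60.839
G01 X17.560 Y58.259
G01 X23.790 Y60.839
G01 X26.370 Y67.069
M5
G00 X0.000 Y0.000

Since the viewBox matches the mm dimensions, user units are millimetres directly. The only transform is the Y-flip y_m = 103.453 − y_svg.

Shape 1 is a open polyline drawn with `<polyline>`. Its stroke #000000 means score at S428, F2496. After flipping Y the toolpath is (174.715,80.182) → (103.898,10.176) → (25.963,40.544) → (139.029,65.955).

Shape 2 is a quadratic bezier drawn with `<path>`. Its stroke #000000 means score at S428, F2496. After flipping Y the toolpath is (78.118,27.994) → (62.034,37.825) → (53.374,43.806) → (52.139,45.938) → (58.328,44.220).

Shape 3 is a circle drawn with `<circle>`. Its stroke #000000 means score at S428, F2496. After flipping Y the toolpath is (26.370,67.069) → (23.790,73.299) → (17.560,75.879) → (11.330,73.299) → (8.750,67.069) → (11.330,60.839) → (17.560,58.259) → (23.790,60.839) → (26.370,67.069), returning to the start.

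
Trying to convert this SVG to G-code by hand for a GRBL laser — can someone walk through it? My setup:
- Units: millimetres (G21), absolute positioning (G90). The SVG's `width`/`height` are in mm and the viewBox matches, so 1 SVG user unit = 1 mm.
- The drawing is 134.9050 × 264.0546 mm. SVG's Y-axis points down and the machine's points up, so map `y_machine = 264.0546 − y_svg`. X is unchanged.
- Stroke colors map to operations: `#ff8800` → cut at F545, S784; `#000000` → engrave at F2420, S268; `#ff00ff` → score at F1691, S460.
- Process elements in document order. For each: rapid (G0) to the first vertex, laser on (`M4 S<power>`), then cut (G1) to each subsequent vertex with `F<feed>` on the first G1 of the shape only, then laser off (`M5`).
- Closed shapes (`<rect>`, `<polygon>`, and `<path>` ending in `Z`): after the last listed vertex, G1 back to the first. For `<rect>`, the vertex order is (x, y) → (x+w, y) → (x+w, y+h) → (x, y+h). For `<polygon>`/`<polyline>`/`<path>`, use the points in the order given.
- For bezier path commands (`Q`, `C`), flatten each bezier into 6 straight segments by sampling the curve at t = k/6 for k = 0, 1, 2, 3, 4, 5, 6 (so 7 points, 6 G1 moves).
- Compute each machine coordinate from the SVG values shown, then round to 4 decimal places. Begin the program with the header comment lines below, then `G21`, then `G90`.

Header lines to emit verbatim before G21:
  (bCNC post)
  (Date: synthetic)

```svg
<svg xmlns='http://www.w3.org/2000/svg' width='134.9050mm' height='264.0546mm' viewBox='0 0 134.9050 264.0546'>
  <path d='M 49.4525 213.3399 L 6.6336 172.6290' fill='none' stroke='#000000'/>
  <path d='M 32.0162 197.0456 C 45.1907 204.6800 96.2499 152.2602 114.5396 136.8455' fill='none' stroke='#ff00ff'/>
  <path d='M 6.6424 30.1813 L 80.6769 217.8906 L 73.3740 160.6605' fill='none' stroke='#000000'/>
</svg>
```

(bCNC post)
(Date: synthetic)
G21
G90
G0 X49.4525 Y50.7147
M4 S268
G1 X6.6336 Y91.4256 F2420
M5
G0 X32.0162 Y67.0090
M4 S460
G1 X41.4334 Y67.7470 F1691
G1 X55.2021 Y75.7979
G1 X71.3597 Y88.4656
G1 X87.9436 Y103.0542
G1 X102.9911 Y116.8673
G1 X114.5396 Y127.2091
M5
G0 X6.6424 Y233.8733
M4 S268
G1 X80.6769 Y46.1640 F2420
G1 X73.3740 Y103.3941
M5

1 u = 1 mm; y_m = 264.0546 − y.

[1] `<path>` line segment, #000000→engrave S268 F2420: (49.4525,50.7147) → (6.6336,91.4256)

[2] `<path>` cubic bezier, #ff00ff→score S460 F1691: (32.0162,67.0090) → (41.4334,67.7470) → (55.2021,75.7979) → (71.3597,88.4656) → (87.9436,103.0542) → (102.9911,116.8673) → (114.5396,127.2091)

[3] `<path>` open polyline, #000000→engrave S268 F2420: (6.6424,233.8733) → (80.6769,46.1640) → (73.3740,103.3941)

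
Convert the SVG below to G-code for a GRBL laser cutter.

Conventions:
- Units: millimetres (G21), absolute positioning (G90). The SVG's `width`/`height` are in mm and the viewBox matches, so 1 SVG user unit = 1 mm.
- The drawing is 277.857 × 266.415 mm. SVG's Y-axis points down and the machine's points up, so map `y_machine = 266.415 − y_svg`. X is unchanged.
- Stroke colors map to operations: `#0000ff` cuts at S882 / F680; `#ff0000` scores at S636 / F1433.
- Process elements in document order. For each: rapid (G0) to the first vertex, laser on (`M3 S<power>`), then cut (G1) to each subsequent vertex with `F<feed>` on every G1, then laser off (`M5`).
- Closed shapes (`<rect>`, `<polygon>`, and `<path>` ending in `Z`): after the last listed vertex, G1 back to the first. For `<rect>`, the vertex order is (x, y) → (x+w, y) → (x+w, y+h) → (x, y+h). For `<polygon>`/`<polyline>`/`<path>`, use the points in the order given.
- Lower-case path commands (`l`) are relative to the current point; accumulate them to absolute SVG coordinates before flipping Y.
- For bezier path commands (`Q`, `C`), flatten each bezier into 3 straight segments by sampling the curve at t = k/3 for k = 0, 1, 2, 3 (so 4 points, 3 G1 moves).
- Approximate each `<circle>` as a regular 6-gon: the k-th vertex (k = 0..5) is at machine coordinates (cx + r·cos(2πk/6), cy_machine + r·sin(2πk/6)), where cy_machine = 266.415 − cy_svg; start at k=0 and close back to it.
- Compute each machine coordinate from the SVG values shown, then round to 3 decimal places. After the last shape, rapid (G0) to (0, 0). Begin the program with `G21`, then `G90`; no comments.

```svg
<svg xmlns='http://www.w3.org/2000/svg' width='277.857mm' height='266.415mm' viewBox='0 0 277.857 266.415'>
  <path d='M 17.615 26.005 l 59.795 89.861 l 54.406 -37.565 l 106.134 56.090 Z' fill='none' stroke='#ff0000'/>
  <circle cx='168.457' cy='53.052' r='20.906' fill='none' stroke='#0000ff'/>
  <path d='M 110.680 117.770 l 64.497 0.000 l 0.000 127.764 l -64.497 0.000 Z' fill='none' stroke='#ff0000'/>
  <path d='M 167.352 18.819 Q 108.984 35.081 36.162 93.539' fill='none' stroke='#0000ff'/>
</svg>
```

Since the viewBox matches the mm dimensions, user units are millimetres directly. The only transform is the Y-flip y_m = 266.415 − y_svg.

Shape 1 is a closed polygon drawn with `<path>`. Its stroke #ff0000 means score at S636, F1433. After flipping Y the toolpath is (17.615,240.410) → (77.410,150.549) → (131.816,188.114) → (237.950,132.024) → (17.615,240.410), returning to the start.

Shape 2 is a circle drawn with `<circle>`. Its stroke #0000ff means cut at S882, F680. After flipping Y the toolpath is (189.363,213.363) → (178.910,231.468) → (158.004,231.468) → (147.551,213.363) → (158.004,195.258) → (178.910,195.258) → (189.363,213.363), returning to the start.

Shape 3 is a rectangle drawn with `<path>`. Its stroke #ff0000 means score at S636, F1433. After flipping Y the toolpath is (110.680,148.645) → (175.177,148.645) → (175.177,20.881) → (110.680,20.881) → (110.680,148.645), returning to the start.

Shape 4 is a quadratic bezier drawn with `<path>`. Its stroke #0000ff means cut at S882, F680. After flipping Y the toolpath is (167.352,247.596) → (126.834,232.066) → (83.104,207.160) → (36.162,172.876).

G21
G90
G0 X17.615 Y240.410
M3 S636
G1 X77.410 Y150.549 F1433
G1 X131.816 Y188.114 F1433
G1 X237.950 Y132.024 F1433
G1 X17.615 Y240.410 F1433
M5
G0 X189.363 Y213.363
M3 S882
G1 X178.910 Y231.468 F680
G1 X158.004 Y231.468 F680
G1 X147.551 Y213.363 F680
G1 X158.004 Y195.258 F680
G1 X178.910 Y195.258 F680
G1 X189.363 Y213.363 F680
M5
G0 X110.680 Y148.645
M3 S636
G1 X175.177 Y148.645 F1433
G1 X175.177 Y20.881 F1433
G1 X110.680 Y20.881 F1433
G1 X110.680 Y148.645 F1433
M5
G0 X167.352 Y247.596
M3 S882
G1 X126.834 Y232.066 F680
G1 X83.104 Y207.160 F680
G1 X36.162 Y172.876 F680
M5
G0 X0.000 Y0.000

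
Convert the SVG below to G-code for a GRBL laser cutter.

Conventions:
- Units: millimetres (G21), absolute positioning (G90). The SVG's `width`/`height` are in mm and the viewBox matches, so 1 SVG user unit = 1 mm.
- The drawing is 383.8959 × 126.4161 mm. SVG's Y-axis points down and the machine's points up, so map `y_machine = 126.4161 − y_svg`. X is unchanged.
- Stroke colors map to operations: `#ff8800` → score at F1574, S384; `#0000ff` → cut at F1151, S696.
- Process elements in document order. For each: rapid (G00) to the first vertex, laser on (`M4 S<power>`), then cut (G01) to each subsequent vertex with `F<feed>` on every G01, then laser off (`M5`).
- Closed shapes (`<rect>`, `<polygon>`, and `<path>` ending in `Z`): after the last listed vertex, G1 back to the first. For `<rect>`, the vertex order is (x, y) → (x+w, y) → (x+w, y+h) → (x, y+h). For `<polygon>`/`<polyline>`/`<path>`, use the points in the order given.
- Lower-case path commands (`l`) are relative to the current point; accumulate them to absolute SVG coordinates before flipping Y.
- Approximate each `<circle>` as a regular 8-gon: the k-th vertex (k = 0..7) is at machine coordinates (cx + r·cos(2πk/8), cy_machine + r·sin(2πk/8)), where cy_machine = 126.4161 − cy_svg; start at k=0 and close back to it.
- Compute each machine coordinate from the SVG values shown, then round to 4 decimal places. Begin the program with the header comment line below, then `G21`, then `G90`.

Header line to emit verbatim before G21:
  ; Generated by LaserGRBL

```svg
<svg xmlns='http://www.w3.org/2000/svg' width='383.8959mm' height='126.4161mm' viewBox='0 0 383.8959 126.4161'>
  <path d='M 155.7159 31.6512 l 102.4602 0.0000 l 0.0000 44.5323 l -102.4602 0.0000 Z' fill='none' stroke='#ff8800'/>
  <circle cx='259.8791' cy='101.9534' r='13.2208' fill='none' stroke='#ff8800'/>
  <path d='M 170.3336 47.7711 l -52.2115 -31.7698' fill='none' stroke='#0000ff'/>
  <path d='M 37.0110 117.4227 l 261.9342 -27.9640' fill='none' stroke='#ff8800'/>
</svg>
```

; Generated by LaserGRBL
G21
G90
G00 X155.7159 Y94.7649
M4 S384
G01 X258.1761 Y94.7649 F1574
G01 X258.1761 Y50.2326 F1574
G01 X155.7159 Y50.2326 F1574
G01 X155.7159 Y94.7649 F1574
M5
G00 X273.0999 Y24.4627
M4 S384
G01 X269.2276 Y33.8112 F1574
G01 X259.8791 Y37.6835 F1574
G01 X250.5306 Y33.8112 F1574
G01 X246.6583 Y24.4627 F1574
G01 X250.5306 Y15.1142 F1574
G01 X259.8791 Y11.2419 F1574
G01 X269.2276 Y15.1142 F1574
G01 X273.0999 Y24.4627 F1574
M5
G00 X170.3336 Y78.6450
M4 S696
G01 X118.1221 Y110.4148 F1151
M5
G00 X37.0110 Y8.9934
M4 S384
G01 X298.9452 Y36.9574 F1574
M5

1 u = 1 mm; y_m = 126.4161 − y.

[1] `<path>` rectangle, #ff8800→score S384 F1574: (155.7159,94.7649) → (258.1761,94.7649) → (258.1761,50.2326) → (155.7159,50.2326) → (155.7159,94.7649) (closed)

[2] `<circle>` circle, #ff8800→score S384 F1574: (273.0999,24.4627) → (269.2276,33.8112) → (259.8791,37.6835) → (250.5306,33.8112) → (246.6583,24.4627) → (250.5306,15.1142) → (259.8791,11.2419) → (269.2276,15.1142) → (273.0999,24.4627) (closed)

[3] `<path>` line segment, #0000ff→cut S696 F1151: (170.3336,78.6450) → (118.1221,110.4148)

[4] `<path>` line segment, #ff8800→score S384 F1574: (37.0110,8.9934) → (298.9452,36.9574)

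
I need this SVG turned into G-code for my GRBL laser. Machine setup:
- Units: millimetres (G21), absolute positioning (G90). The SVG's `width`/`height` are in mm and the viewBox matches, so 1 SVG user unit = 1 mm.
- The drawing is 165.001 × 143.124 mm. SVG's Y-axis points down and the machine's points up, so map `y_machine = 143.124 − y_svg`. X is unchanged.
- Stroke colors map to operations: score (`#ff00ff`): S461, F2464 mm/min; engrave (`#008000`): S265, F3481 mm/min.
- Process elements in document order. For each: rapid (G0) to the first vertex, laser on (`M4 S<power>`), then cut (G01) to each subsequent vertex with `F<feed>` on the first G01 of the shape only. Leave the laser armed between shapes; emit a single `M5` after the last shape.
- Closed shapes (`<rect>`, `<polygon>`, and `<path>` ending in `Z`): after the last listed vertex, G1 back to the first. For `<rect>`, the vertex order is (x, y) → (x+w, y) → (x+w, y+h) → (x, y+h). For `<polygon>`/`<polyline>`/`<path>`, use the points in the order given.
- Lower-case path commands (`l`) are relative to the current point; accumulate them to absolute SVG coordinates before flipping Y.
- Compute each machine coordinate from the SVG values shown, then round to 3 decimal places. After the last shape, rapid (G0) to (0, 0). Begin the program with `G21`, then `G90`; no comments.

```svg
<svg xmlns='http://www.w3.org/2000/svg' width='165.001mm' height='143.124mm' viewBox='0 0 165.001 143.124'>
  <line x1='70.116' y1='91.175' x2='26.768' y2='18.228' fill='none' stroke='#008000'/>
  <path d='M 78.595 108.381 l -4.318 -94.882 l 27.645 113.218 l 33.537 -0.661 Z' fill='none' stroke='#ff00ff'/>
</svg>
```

G21
G90
G0 X70.116 Y51.949
M4 S265
G01 X26.768 Y124.896 F3481
G0 X78.595 Y34.743
M4 S461
G01 X74.277 Y129.625 F2464
G01 X101.922 Y16.407
G01 X135.459 Y17.068
G01 X78.595 Y34.743
M5
G0 X0.000 Y0.000

Since the viewBox matches the mm dimensions, user units are millimetres directly. The only transform is the Y-flip y_m = 143.124 − y_svg.

Shape 1 is a line segment drawn with `<line>`. Its stroke #008000 means engrave at S265, F3481. After flipping Y the toolpath is (70.116,51.949) → (26.768,124.896).

Shape 2 is a closed polygon drawn with `<path>`. Its stroke #ff00ff means score at S461, F2464. After flipping Y the toolpath is (78.595,34.743) → (74.277,129.625) → (101.922,16.407) → (135.459,17.068) → (78.595,34.743), returning to the start.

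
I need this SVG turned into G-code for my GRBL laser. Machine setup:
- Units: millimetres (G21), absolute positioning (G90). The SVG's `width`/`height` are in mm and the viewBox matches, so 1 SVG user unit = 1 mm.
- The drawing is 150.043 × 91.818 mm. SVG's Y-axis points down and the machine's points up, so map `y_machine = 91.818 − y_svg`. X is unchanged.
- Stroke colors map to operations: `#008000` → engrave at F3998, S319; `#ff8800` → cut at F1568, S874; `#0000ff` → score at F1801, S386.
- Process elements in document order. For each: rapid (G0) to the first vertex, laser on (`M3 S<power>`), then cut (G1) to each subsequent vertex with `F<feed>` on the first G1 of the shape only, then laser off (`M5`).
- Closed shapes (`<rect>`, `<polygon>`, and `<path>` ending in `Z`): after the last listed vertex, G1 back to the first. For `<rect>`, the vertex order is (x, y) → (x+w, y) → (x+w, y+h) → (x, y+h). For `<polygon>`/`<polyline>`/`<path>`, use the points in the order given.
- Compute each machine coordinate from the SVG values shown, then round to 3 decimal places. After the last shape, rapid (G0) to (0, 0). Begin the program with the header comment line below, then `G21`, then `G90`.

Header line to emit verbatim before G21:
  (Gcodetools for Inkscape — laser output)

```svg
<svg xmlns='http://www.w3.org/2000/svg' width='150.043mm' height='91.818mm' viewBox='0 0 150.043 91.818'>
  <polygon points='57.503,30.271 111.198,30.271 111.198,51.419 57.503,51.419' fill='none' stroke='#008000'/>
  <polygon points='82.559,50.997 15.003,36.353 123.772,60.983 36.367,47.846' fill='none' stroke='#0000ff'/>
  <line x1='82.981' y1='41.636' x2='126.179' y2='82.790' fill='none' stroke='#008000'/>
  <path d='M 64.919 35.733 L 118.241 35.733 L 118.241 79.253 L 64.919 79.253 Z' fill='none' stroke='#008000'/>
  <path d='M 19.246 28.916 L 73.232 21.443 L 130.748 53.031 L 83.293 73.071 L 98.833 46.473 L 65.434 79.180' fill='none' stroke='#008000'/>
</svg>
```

1 u = 1 mm; y_m = 91.818 − y.

[1] `<polygon>` rectangle, #008000→engrave S319 F3998: (57.503,61.547) → (111.198,61.547) → (111.198,40.399) → (57.503,40.399) → (57.503,61.547) (closed)

[2] `<polygon>` closed polygon, #0000ff→score S386 F1801: (82.559,40.821) → (15.003,55.465) → (123.772,30.835) → (36.367,43.972) → (82.559,40.821) (closed)

[3] `<line>` line segment, #008000→engrave S319 F3998: (82.981,50.182) → (126.179,9.028)

[4] `<path>` rectangle, #008000→engrave S319 F3998: (64.919,56.085) → (118.241,56.085) → (118.241,12.565) → (64.919,12.565) → (64.919,56.085) (closed)

[5] `<path>` open polyline, #008000→engrave S319 F3998: (19.246,62.902) → (73.232,70.375) → (130.748,38.787) → (83.293,18.747) → (98.833,45.345) → (65.434,12.638)

(Gcodetools for Inkscape — laser output)
G21
G90
G0 X57.503 Y61.547
M3 S319
G1 X111.198 Y61.547 F3998
G1 X111.198 Y40.399
G1 X57.503 Y40.399
G1 X57.503 Y61.547
M5
G0 X82.559 Y40.821
M3 S386
G1 X15.003 Y55.465 F1801
G1 X123.772 Y30.835
G1 X36.367 Y43.972
G1 X82.559 Y40.821
M5
G0 X82.981 Y50.182
M3 S319
G1 X126.179 Y9.028 F3998
M5
G0 X64.919 Y56.085
M3 S319
G1 X118.241 Y56.085 F3998
G1 X118.241 Y12.565
G1 X64.919 Y12.565
G1 X64.919 Y56.085
M5
G0 X19.246 Y62.902
M3 S319
G1 X73.232 Y70.375 F3998
G1 X130.748 Y38.787
G1 X83.293 Y18.747
G1 X98.833 Y45.345
G1 X65.434 Y12.638
M5
G0 X0.000 Y0.000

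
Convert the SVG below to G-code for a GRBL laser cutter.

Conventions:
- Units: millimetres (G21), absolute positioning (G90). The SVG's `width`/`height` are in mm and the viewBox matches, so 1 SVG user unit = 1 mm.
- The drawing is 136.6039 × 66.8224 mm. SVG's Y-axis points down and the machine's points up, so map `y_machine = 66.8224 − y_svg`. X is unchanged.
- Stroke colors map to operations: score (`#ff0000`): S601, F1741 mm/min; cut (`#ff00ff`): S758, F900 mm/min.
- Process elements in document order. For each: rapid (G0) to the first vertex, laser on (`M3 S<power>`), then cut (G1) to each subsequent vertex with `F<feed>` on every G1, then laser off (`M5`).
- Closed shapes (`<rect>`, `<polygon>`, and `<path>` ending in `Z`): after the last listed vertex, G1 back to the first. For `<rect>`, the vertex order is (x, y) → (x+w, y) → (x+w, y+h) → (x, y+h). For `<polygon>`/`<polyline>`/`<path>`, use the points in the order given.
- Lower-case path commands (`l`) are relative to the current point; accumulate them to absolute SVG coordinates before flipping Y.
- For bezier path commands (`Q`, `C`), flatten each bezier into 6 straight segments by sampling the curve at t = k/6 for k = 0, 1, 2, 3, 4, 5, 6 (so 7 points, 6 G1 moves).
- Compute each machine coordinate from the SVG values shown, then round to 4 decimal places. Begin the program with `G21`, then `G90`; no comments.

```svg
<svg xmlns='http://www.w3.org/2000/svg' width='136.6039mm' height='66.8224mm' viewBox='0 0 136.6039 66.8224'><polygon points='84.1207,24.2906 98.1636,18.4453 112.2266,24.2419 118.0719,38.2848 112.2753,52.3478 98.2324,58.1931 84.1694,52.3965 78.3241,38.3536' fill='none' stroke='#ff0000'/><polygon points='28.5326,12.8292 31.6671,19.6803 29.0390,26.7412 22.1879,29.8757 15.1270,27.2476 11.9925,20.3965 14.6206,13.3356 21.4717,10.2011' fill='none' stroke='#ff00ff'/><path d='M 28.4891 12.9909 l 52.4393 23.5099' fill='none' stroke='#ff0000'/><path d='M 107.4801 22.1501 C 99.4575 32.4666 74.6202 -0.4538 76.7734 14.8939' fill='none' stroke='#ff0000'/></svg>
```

Since the viewBox matches the mm dimensions, user units are millimetres directly. The only transform is the Y-flip y_m = 66.8224 − y_svg.

Shape 1 is a regular polygon drawn with `<polygon>`. Its stroke #ff0000 means score at S601, F1741. After flipping Y the toolpath is (84.1207,42.5318) → (98.1636,48.3771) → (112.2266,42.5805) → (118.0719,28.5376) → (112.2753,14.4746) → (98.2324,8.6293) → (84.1694,14.4259) → (78.3241,28.4688) → (84.1207,42.5318), returning to the start.

Shape 2 is a regular polygon drawn with `<polygon>`. Its stroke #ff00ff means cut at S758, F900. After flipping Y the toolpath is (28.5326,53.9932) → (31.6671,47.1421) → (29.0390,40.0812) → (22.1879,36.9467) → (15.1270,39.5748) → (11.9925,46.4259) → (14.6206,53.4868) → (21.4717,56.6213) → (28.5326,53.9932), returning to the start.

Shape 3 is a line segment drawn with `<path>`. Its stroke #ff0000 means score at S601, F1741. After flipping Y the toolpath is (28.4891,53.8315) → (80.9284,30.3216).

Shape 4 is a cubic bezier drawn with `<path>`. Its stroke #ff0000 means score at S601, F1741. After flipping Y the toolpath is (107.4801,44.6723) → (102.2704,42.6935) → (95.4750,45.3790) → (88.3108,50.1871) → (81.9946,54.5759) → (77.7432,56.0036) → (76.7734,51.9285).

G21
G90
G0 X84.1207 Y42.5318
M3 S601
G1 X98.1636 Y48.3771 F1741
G1 X112.2266 Y42.5805 F1741
G1 X118.0719 Y28.5376 F1741
G1 X112.2753 Y14.4746 F1741
G1 X98.2324 Y8.6293 F1741
G1 X84.1694 Y14.4259 F1741
G1 X78.3241 Y28.4688 F1741
G1 X84.1207 Y42.5318 F1741
M5
G0 X28.5326 Y53.9932
M3 S758
G1 X31.6671 Y47.1421 F900
G1 X29.0390 Y40.0812 F900
G1 X22.1879 Y36.9467 F900
G1 X15.1270 Y39.5748 F900
G1 X11.9925 Y46.4259 F900
G1 X14.6206 Y53.4868 F900
G1 X21.4717 Y56.6213 F900
G1 X28.5326 Y53.9932 F900
M5
G0 X28.4891 Y53.8315
M3 S601
G1 X80.9284 Y30.3216 F1741
M5
G0 X107.4801 Y44.6723
M3 S601
G1 X102.2704 Y42.6935 F1741
G1 X95.4750 Y45.3790 F1741
G1 X88.3108 Y50.1871 F1741
G1 X81.9946 Y54.5759 F1741
G1 X77.7432 Y56.0036 F1741
G1 X76.7734 Y51.9285 F1741
M5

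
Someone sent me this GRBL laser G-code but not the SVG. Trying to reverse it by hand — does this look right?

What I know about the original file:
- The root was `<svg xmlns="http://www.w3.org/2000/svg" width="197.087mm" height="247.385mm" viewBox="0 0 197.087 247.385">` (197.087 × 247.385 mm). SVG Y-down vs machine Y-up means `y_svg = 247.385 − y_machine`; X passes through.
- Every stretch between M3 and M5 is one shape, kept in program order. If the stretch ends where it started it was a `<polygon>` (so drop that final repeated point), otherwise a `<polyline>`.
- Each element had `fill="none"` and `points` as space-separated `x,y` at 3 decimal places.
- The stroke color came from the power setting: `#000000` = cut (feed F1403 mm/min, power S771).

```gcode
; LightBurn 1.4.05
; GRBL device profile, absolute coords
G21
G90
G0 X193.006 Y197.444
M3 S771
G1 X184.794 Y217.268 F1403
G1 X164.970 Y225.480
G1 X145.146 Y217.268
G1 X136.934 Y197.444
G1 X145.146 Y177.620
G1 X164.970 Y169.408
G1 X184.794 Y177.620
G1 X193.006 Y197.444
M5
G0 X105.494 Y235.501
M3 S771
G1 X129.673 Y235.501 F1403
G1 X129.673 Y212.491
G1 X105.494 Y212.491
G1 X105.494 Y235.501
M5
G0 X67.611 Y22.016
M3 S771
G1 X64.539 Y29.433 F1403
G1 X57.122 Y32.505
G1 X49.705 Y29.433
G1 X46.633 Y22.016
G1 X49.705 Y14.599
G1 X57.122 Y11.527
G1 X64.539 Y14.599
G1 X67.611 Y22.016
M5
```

<svg xmlns="http://www.w3.org/2000/svg" width="197.087mm" height="247.385mm" viewBox="0 0 197.087 247.385">
  <polygon points="193.006,49.941 184.794,30.117 164.970,21.905 145.146,30.117 136.934,49.941 145.146,69.765 164.970,77.977 184.794,69.765" fill="none" stroke="#000000"/>
  <polygon points="105.494,11.884 129.673,11.884 129.673,34.894 105.494,34.894" fill="none" stroke="#000000"/>
  <polygon points="67.611,225.369 64.539,217.952 57.122,214.880 49.705,217.952 46.633,225.369 49.705,232.786 57.122,235.858 64.539,232.786" fill="none" stroke="#000000"/>
</svg>

Each laser-on run becomes one SVG element. Flip Y back into SVG space with y_svg = 247.385 − y_machine. Every run uses S771, so all elements get stroke `#000000` (cut).

Run 1: The run returns to its start, so emit a `<polygon>` with points (Y-flipped): 193.006,49.941 184.794,30.117 164.970,21.905 145.146,30.117 136.934,49.941 145.146,69.765 164.970,77.977 184.794,69.765.

Run 2: The run returns to its start, so emit a `<polygon>` with points (Y-flipped): 105.494,11.884 129.673,11.884 129.673,34.894 105.494,34.894.

Run 3: The run returns to its start, so emit a `<polygon>` with points (Y-flipped): 67.611,225.369 64.539,217.952 57.122,214.880 49.705,217.952 46.633,225.369 49.705,232.786 57.122,235.858 64.539,232.786.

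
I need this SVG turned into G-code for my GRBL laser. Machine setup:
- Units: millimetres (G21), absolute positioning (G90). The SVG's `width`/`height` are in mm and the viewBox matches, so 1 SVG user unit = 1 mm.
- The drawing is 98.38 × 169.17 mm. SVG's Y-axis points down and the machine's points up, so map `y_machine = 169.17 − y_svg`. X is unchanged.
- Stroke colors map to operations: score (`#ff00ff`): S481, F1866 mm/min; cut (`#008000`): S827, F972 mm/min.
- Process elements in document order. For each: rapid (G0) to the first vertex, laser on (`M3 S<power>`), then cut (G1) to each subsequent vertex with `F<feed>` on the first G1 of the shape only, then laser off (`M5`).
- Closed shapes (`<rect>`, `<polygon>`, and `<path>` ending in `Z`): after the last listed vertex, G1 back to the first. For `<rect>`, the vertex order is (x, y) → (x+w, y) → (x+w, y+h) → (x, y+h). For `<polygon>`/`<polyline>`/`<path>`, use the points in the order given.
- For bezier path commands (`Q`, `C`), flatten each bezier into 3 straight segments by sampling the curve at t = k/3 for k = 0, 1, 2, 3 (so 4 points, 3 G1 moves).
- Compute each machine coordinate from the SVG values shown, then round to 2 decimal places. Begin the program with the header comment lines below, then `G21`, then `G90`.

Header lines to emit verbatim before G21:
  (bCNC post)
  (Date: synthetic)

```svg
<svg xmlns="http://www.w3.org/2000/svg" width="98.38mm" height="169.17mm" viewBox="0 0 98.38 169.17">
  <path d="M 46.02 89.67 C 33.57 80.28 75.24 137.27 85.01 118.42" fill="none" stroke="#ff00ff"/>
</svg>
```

viewBox `0 0 98.38 169.17` with mm width/height → 1 unit = 1 mm. Flip: y_m = 169.17 − y_svg.

**Shape 1** — `<path>` cubic bezier, stroke `#ff00ff` → score (S481, F1866). Control points (SVG): P0=(46.02,89.67), P1=(33.57,80.28), P2=(75.24,137.27), P3=(85.01,118.42); sampled at t=k/3. Machine vertices: (46.02,79.50) → (48.42,72.03) → (67.79,51.91) → (85.01,50.75). Open path.

(bCNC post)
(Date: synthetic)
G21
G90
G0 X46.02 Y79.50
M3 S481
G1 X48.42 Y72.03 F1866
G1 X67.79 Y51.91
G1 X85.01 Y50.75
M5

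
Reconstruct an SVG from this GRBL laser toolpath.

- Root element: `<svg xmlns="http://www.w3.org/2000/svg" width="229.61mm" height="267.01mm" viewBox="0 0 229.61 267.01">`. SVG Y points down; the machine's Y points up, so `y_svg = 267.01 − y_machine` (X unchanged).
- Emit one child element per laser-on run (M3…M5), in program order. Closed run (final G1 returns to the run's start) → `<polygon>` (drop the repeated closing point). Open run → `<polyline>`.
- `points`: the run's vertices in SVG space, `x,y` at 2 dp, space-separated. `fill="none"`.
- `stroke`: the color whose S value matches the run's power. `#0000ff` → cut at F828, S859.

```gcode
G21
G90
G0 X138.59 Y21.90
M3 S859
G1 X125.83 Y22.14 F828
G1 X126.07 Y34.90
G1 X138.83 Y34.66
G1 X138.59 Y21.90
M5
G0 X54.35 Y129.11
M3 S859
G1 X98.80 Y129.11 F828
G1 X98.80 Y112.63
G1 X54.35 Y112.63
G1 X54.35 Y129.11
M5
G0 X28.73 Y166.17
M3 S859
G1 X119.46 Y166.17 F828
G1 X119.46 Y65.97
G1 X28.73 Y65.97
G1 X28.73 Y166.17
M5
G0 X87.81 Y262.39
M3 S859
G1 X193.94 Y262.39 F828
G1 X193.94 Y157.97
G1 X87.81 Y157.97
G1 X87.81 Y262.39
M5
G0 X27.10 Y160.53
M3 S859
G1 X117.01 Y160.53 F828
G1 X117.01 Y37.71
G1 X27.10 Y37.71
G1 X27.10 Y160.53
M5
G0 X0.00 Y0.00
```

<svg xmlns="http://www.w3.org/2000/svg" width="229.61mm" height="267.01mm" viewBox="0 0 229.61 267.01">
  <polygon points="138.59,245.11 125.83,244.87 126.07,232.11 138.83,232.35" fill="none" stroke="#0000ff"/>
  <polygon points="54.35,137.90 98.80,137.90 98.80,154.38 54.35,154.38" fill="none" stroke="#0000ff"/>
  <polygon points="28.73,100.84 119.46,100.84 119.46,201.04 28.73,201.04" fill="none" stroke="#0000ff"/>
  <polygon points="87.81,4.62 193.94,4.62 193.94,109.04 87.81,109.04" fill="none" stroke="#0000ff"/>
  <polygon points="27.10,106.48 117.01,106.48 117.01,229.30 27.10,229.30" fill="none" stroke="#0000ff"/>
</svg>

Each laser-on run becomes one SVG element. Flip Y back into SVG space with y_svg = 267.01 − y_machine. Every run uses S859, so all elements get stroke `#0000ff` (cut).

Run 1: The run returns to its start, so emit a `<polygon>` with points (Y-flipped): 138.59,245.11 125.83,244.87 126.07,232.11 138.83,232.35.

Run 2: The run returns to its start, so emit a `<polygon>` with points (Y-flipped): 54.35,137.90 98.80,137.90 98.80,154.38 54.35,154.38.

Run 3: The run returns to its start, so emit a `<polygon>` with points (Y-flipped): 28.73,100.84 119.46,100.84 119.46,201.04 28.73,201.04.

Run 4: The run returns to its start, so emit a `<polygon>` with points (Y-flipped): 87.81,4.62 193.94,4.62 193.94,109.04 87.81,109.04.

Run 5: The run returns to its start, so emit a `<polygon>` with points (Y-flipped): 27.10,106.48 117.01,106.48 117.01,229.30 27.10,229.30.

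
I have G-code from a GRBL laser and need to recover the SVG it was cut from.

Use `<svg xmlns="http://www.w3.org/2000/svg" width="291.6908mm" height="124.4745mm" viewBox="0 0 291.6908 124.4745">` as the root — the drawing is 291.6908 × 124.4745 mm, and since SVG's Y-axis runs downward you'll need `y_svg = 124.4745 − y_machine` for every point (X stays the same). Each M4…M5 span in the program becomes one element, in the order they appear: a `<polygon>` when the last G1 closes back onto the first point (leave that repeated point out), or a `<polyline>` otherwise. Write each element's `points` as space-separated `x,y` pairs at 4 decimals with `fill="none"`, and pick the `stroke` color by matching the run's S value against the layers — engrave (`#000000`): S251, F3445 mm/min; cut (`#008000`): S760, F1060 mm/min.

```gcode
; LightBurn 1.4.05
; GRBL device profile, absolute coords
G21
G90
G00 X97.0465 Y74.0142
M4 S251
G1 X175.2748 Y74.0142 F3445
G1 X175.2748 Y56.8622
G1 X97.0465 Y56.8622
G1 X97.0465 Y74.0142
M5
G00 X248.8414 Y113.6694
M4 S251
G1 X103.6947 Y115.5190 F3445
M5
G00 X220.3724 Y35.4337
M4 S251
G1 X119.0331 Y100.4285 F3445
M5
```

<svg xmlns="http://www.w3.org/2000/svg" width="291.6908mm" height="124.4745mm" viewBox="0 0 291.6908 124.4745">
  <polygon points="97.0465,50.4603 175.2748,50.4603 175.2748,67.6123 97.0465,67.6123" fill="none" stroke="#000000"/>
  <polyline points="248.8414,10.8051 103.6947,8.9555" fill="none" stroke="#000000"/>
  <polyline points="220.3724,89.0408 119.0331,24.0460" fill="none" stroke="#000000"/>
</svg>

Machine Y-up, SVG Y-down with viewBox height 124.4745, so y_svg = 124.4745 − y_machine; X carries over. Every run uses S251, so all elements get stroke `#000000` (engrave).

Run 1: The run returns to its start, so emit a `<polygon>` with points (Y-flipped): 97.0465,50.4603 175.2748,50.4603 175.2748,67.6123 97.0465,67.6123.

Run 2: The run is open, so emit a `<polyline>` with points (Y-flipped): 248.8414,10.8051 103.6947,8.9555.

Run 3: The run is open, so emit a `<polyline>` with points (Y-flipped): 220.3724,89.0408 119.0331,24.0460.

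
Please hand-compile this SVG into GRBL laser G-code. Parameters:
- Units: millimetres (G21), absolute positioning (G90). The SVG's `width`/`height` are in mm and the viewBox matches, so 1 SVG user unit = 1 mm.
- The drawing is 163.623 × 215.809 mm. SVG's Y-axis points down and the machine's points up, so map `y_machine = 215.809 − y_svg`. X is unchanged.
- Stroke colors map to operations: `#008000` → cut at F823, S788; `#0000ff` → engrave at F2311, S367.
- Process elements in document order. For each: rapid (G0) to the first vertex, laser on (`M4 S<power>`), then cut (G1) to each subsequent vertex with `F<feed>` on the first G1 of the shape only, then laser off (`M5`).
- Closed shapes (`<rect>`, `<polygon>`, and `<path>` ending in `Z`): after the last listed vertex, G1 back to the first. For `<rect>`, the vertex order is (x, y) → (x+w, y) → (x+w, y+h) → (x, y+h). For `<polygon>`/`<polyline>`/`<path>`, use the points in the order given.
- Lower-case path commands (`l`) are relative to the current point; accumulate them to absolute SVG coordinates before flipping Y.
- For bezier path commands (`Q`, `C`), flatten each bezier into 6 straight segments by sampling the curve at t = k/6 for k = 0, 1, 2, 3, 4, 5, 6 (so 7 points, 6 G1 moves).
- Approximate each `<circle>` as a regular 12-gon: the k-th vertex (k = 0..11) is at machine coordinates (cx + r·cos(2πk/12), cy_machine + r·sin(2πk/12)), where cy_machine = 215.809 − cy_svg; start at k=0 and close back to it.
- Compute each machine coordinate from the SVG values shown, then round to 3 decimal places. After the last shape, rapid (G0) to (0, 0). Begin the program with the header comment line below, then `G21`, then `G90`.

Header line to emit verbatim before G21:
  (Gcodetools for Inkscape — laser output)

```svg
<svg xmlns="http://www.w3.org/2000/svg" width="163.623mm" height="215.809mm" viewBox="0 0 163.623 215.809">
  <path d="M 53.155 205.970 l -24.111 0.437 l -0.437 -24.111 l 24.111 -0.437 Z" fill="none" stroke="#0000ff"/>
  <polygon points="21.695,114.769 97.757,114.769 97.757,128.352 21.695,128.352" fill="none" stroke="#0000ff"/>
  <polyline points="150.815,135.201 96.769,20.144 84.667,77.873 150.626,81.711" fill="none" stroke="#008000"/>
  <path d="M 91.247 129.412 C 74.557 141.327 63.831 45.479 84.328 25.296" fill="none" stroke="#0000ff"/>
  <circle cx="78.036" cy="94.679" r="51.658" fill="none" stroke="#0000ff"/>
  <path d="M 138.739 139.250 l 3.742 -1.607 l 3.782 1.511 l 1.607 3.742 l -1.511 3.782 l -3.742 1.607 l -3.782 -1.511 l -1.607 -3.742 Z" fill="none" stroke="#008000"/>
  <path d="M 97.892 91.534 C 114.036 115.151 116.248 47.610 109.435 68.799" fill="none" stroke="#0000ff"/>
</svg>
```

(Gcodetools for Inkscape — laser output)
G21
G90
G0 X53.155 Y9.839
M4 S367
G1 X29.044 Y9.402 F2311
G1 X28.607 Y33.513
G1 X52.718 Y33.950
G1 X53.155 Y9.839
M5
G0 X21.695 Y101.040
M4 S367
G1 X97.757 Y101.040 F2311
G1 X97.757 Y87.457
G1 X21.695 Y87.457
G1 X21.695 Y101.040
M5
G0 X150.815 Y80.608
M4 S788
G1 X96.769 Y195.665 F823
G1 X84.667 Y137.936
G1 X150.626 Y134.098
M5
G0 X91.247 Y86.397
M4 S367
G1 X83.516 Y88.571 F2311
G1 X77.481 Y103.609
G1 X73.842 Y126.418
G1 X73.303 Y151.902
G1 X76.564 Y174.965
G1 X84.328 Y190.513
M5
G0 X129.694 Y121.130
M4 S367
G1 X122.773 Y146.959 F2311
G1 X103.865 Y165.867
G1 X78.036 Y172.788
G1 X52.207 Y165.867
G1 X33.299 Y146.959
G1 X26.378 Y121.130
G1 X33.299 Y95.301
G1 X52.207 Y76.393
G1 X78.036 Y69.472
G1 X103.865 Y76.393
G1 X122.773 Y95.301
G1 X129.694 Y121.130
M5
G0 X138.739 Y76.559
M4 S788
G1 X142.481 Y78.166 F823
G1 X146.263 Y76.655
G1 X147.870 Y72.913
G1 X146.359 Y69.131
G1 X142.617 Y67.524
G1 X138.835 Y69.035
G1 X137.228 Y72.777
G1 X138.739 Y76.559
M5
G0 X97.892 Y124.275
M4 S367
G1 X104.826 Y119.230 F2311
G1 X109.574 Y124.381
G1 X112.272 Y134.732
G1 X113.058 Y145.285
G1 X112.067 Y151.043
G1 X109.435 Y147.010
M5
G0 X0.000 Y0.000

1 u = 1 mm; y_m = 215.809 − y.

[1] `<path>` regular polygon, #0000ff→engrave S367 F2311: (53.155,9.839) → (29.044,9.402) → (28.607,33.513) → (52.718,33.950) → (53.155,9.839) (closed)

[2] `<polygon>` rectangle, #0000ff→engrave S367 F2311: (21.695,101.040) → (97.757,101.040) → (97.757,87.457) → (21.695,87.457) → (21.695,101.040) (closed)

[3] `<polyline>` open polyline, #008000→cut S788 F823: (150.815,80.608) → (96.769,195.665) → (84.667,137.936) → (150.626,134.098)

[4] `<path>` cubic bezier, #0000ff→engrave S367 F2311: (91.247,86.397) → (83.516,88.571) → (77.481,103.609) → (73.842,126.418) → (73.303,151.902) → (76.564,174.965) → (84.328,190.513)

[5] `<circle>` circle, #0000ff→engrave S367 F2311: (129.694,121.130) → (122.773,146.959) → (103.865,165.867) → (78.036,172.788) → (52.207,165.867) → (33.299,146.959) → (26.378,121.130) → (33.299,95.301) → (52.207,76.393) → (78.036,69.472) → (103.865,76.393) → (122.773,95.301) → (129.694,121.130) (closed)

[6] `<path>` regular polygon, #008000→cut S788 F823: (138.739,76.559) → (142.481,78.166) → (146.263,76.655) → (147.870,72.913) → (146.359,69.131) → (142.617,67.524) → (138.835,69.035) → (137.228,72.777) → (138.739,76.559) (closed)

[7] `<path>` cubic bezier, #0000ff→engrave S367 F2311: (97.892,124.275) → (104.826,119.230) → (109.574,124.381) → (112.272,134.732) → (113.058,145.285) → (112.067,151.043) → (109.435,147.010)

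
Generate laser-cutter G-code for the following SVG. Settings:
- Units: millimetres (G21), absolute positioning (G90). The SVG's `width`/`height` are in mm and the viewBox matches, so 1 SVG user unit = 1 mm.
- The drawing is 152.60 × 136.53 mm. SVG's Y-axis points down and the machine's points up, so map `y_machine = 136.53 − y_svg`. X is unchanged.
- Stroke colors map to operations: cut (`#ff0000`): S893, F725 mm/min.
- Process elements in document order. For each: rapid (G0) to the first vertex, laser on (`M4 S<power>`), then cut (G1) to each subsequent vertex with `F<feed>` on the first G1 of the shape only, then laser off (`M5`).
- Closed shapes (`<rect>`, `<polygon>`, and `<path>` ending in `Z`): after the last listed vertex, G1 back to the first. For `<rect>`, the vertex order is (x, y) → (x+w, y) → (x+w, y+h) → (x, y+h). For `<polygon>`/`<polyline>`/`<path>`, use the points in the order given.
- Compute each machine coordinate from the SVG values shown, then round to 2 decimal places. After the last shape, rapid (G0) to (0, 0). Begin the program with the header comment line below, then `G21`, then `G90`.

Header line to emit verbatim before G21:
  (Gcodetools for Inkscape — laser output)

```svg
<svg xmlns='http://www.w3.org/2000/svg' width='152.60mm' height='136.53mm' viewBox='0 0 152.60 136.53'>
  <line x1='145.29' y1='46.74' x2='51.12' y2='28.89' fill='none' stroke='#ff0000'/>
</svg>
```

(Gcodetools for Inkscape — laser output)
G21
G90
G0 X145.29 Y89.79
M4 S893
G1 X51.12 Y107.64 F725
M5
G0 X0.00 Y0.00

Since the viewBox matches the mm dimensions, user units are millimetres directly. The only transform is the Y-flip y_m = 136.53 − y_svg.

Shape 1 is a line segment drawn with `<line>`. Its stroke #ff0000 means cut at S893, F725. After flipping Y the toolpath is (145.29,89.79) → (51.12,107.64).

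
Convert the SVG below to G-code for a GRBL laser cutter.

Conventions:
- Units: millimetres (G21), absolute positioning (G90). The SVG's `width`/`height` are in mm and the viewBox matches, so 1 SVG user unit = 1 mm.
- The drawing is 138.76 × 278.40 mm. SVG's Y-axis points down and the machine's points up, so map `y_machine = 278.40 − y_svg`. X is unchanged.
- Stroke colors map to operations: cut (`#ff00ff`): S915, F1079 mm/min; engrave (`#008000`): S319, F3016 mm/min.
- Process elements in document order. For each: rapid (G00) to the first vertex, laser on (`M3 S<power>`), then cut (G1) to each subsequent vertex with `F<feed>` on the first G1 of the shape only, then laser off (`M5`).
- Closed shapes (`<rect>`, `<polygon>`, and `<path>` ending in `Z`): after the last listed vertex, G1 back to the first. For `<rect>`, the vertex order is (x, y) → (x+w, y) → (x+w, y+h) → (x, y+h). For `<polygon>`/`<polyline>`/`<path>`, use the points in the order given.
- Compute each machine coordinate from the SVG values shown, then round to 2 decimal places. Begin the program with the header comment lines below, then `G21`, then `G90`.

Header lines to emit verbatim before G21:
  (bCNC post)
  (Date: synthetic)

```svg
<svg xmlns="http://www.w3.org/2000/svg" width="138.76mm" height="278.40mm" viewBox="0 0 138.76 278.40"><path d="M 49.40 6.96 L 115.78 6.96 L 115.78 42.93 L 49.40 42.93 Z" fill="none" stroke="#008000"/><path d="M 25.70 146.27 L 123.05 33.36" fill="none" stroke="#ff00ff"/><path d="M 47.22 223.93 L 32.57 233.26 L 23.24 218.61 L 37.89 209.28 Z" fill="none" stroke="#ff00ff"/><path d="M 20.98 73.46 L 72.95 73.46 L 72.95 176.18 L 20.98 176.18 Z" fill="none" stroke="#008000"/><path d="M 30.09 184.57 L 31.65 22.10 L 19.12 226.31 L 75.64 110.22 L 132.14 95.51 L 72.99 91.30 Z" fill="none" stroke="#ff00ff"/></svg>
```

(bCNC post)
(Date: synthetic)
G21
G90
G00 X49.40 Y271.44
M3 S319
G1 X115.78 Y271.44 F3016
G1 X115.78 Y235.47
G1 X49.40 Y235.47
G1 X49.40 Y271.44
M5
G00 X25.70 Y132.13
M3 S915
G1 X123.05 Y245.04 F1079
M5
G00 X47.22 Y54.47
M3 S915
G1 X32.57 Y45.14 F1079
G1 X23.24 Y59.79
G1 X37.89 Y69.12
G1 X47.22 Y54.47
M5
G00 X20.98 Y204.94
M3 S319
G1 X72.95 Y204.94 F3016
G1 X72.95 Y102.22
G1 X20.98 Y102.22
G1 X20.98 Y204.94
M5
G00 X30.09 Y93.83
M3 S915
G1 X31.65 Y256.30 F1079
G1 X19.12 Y52.09
G1 X75.64 Y168.18
G1 X132.14 Y182.89
G1 X72.99 Y187.10
G1 X30.09 Y93.83
M5

1 u = 1 mm; y_m = 278.40 − y.

[1] `<path>` rectangle, #008000→engrave S319 F3016: (49.40,271.44) → (115.78,271.44) → (115.78,235.47) → (49.40,235.47) → (49.40,271.44) (closed)

[2] `<path>` line segment, #ff00ff→cut S915 F1079: (25.70,132.13) → (123.05,245.04)

[3] `<path>` regular polygon, #ff00ff→cut S915 F1079: (47.22,54.47) → (32.57,45.14) → (23.24,59.79) → (37.89,69.12) → (47.22,54.47) (closed)

[4] `<path>` rectangle, #008000→engrave S319 F3016: (20.98,204.94) → (72.95,204.94) → (72.95,102.22) → (20.98,102.22) → (20.98,204.94) (closed)

[5] `<path>` closed polygon, #ff00ff→cut S915 F1079: (30.09,93.83) → (31.65,256.30) → (19.12,52.09) → (75.64,168.18) → (132.14,182.89) → (72.99,187.10) → (30.09,93.83) (closed)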